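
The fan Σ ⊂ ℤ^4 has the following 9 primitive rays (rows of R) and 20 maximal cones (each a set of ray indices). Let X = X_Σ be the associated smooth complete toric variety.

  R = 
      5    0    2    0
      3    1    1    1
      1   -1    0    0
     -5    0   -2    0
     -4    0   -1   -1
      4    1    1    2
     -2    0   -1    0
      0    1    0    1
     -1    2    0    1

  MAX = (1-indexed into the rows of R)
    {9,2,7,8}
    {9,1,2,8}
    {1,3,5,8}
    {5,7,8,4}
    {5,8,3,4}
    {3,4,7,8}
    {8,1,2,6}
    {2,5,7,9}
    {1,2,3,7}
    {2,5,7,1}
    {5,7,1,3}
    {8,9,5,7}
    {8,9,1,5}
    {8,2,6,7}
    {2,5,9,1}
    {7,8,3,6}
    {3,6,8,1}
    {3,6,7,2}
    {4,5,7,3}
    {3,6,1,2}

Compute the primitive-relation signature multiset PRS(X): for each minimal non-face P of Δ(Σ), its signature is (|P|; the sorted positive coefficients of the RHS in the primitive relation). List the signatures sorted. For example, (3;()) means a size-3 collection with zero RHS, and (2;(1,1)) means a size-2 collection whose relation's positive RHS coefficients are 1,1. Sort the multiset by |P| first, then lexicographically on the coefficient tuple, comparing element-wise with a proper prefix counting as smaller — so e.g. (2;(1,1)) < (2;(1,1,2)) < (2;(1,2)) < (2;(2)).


Δ(Σ) — 9 vertices, 14 min non-faces:

  P = {1,4}:  v_{1} + v_{4} = 0 ; sig = (2;())
  P = {3,9}:  v_{3} + v_{9} = v_{8} ; sig = (2;(1))
  P = {5,6}:  v_{5} + v_{6} = v_{8} ; sig = (2;(1))
  P = {2,4}:  v_{2} + v_{4} = v_{7} + v_{8} ; sig = (2;(1,1))
  P = {4,6}:  v_{4} + v_{6} = v_{3} + v_{7} + 2·v_{8} ; sig = (2;(1,1,2))
  P = {4,9}:  v_{4} + v_{9} = v_{5} + v_{7} + 2·v_{8} ; sig = (2;(1,1,2))
  P = {6,9}:  v_{6} + v_{9} = v_{2} + 2·v_{8} ; sig = (2;(1,2))
  P = {2,3,5}:  v_{2} + v_{3} + v_{5} = 0 ; sig = (3;())
  P = {1,7,8}:  v_{1} + v_{7} + v_{8} = v_{2} ; sig = (3;(1))
  P = {2,3,8}:  v_{2} + v_{3} + v_{8} = v_{6} ; sig = (3;(1))
  P = {2,5,8}:  v_{2} + v_{5} + v_{8} = v_{9} ; sig = (3;(1))
  P = {1,6,7}:  v_{1} + v_{6} + v_{7} = 2·v_{2} + v_{3} ; sig = (3;(1,2))
  P = {1,7,9}:  v_{1} + v_{7} + v_{9} = 2·v_{2} + v_{5} ; sig = (3;(1,2))
  P = {3,5,7,8}:  v_{3} + v_{5} + v_{7} + v_{8} = v_{4} ; sig = (4;(1))

Sorted signature multiset PRS(X):
[(2;()), (2;(1)), (2;(1)), (2;(1,1)), (2;(1,1,2)), (2;(1,1,2)), (2;(1,2)), (3;()), (3;(1)), (3;(1)), (3;(1)), (3;(1,2)), (3;(1,2)), (4;(1))]


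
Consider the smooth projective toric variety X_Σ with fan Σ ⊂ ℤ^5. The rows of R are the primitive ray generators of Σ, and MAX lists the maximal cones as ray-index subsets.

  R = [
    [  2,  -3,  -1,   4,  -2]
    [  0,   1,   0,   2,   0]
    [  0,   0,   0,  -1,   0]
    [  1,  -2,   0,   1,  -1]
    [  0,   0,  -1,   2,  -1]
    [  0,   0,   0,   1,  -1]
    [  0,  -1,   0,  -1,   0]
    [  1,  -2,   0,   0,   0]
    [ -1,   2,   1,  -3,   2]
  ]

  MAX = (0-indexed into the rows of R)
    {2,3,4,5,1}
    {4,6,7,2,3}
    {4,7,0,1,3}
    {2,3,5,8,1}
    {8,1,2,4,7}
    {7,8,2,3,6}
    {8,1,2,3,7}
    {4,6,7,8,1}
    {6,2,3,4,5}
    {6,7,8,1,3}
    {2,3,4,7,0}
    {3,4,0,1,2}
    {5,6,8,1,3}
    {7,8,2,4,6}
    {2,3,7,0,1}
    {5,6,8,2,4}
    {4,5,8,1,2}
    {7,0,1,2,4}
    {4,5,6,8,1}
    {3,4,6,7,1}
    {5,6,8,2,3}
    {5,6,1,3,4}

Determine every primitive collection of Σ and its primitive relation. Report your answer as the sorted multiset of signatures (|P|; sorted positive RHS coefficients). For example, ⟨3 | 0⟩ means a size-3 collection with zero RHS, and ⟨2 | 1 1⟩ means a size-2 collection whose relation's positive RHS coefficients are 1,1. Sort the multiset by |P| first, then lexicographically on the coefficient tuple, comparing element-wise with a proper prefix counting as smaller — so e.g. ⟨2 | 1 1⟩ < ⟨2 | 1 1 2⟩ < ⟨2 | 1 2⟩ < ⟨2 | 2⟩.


7 minimal non-faces of Δ(Σ) (on 9 rays):

  P={5,7}:  v_{5} + v_{7} = v_{3}  →  sig = ⟨2 | 1⟩
  P={0,6}:  v_{0} + v_{6} = v_{3} + v_{4} + v_{7}  →  sig = ⟨2 | 1 1 1⟩
  P={0,8}:  v_{0} + v_{8} = v_{1} + v_{2} + v_{7}  →  sig = ⟨2 | 1 1 1⟩
  P={0,5}:  v_{0} + v_{5} = v_{1} + v_{2} + 2·v_{3} + v_{4}  →  sig = ⟨2 | 1 1 1 2⟩
  P={1,2,6}:  v_{1} + v_{2} + v_{6} = 0  →  sig = ⟨3 | 0⟩
  P={3,4,8}:  v_{3} + v_{4} + v_{8} = 0  →  sig = ⟨3 | 0⟩
  P={1,2,3,4,7}:  v_{1} + v_{2} + v_{3} + v_{4} + v_{7} = v_{0}  →  sig = ⟨5 | 1⟩

Signatures (|P|; sorted positive RHS coefficients), sorted:
    |P|=2: 4 collections, coeffs (1), (1,1,1), (1,1,1), (1,1,1,2)
    |P|=3: 2 collections, coeffs (), ()
    |P|=5: 1 collection, coeffs (1)


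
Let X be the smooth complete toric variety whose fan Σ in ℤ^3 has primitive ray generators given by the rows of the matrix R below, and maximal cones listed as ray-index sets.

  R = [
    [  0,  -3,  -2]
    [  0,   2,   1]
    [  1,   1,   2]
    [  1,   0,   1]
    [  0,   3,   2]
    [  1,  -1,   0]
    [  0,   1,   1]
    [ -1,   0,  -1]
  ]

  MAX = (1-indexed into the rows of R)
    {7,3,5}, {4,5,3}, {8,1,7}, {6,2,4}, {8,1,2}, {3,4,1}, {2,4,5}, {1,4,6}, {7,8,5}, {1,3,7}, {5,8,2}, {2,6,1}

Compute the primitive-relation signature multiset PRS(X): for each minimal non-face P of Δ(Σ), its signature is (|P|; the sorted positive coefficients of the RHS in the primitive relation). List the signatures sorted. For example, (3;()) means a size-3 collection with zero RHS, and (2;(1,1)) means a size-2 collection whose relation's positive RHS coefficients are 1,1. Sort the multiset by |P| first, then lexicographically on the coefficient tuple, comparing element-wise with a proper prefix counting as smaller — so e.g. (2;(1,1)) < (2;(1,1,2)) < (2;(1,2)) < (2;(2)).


Δ(Σ) — 8 vertices, 11 min non-faces:

  {1,5}:  v_{1} + v_{5} = 0  ⟹  sig = (2;())
  {4,8}:  v_{4} + v_{8} = 0  ⟹  sig = (2;())
  {2,7}:  v_{2} + v_{7} = v_{5}  ⟹  sig = (2;(1))
  {3,8}:  v_{3} + v_{8} = v_{7}  ⟹  sig = (2;(1))
  {4,7}:  v_{4} + v_{7} = v_{3}  ⟹  sig = (2;(1))
  {6,7}:  v_{6} + v_{7} = v_{4}  ⟹  sig = (2;(1))
  {2,3}:  v_{2} + v_{3} = v_{4} + v_{5}  ⟹  sig = (2;(1,1))
  {5,6}:  v_{5} + v_{6} = v_{2} + v_{4}  ⟹  sig = (2;(1,1))
  {6,8}:  v_{6} + v_{8} = v_{1} + v_{2}  ⟹  sig = (2;(1,1))
  {3,6}:  v_{3} + v_{6} = 2·v_{4}  ⟹  sig = (2;(2))
  {1,2,4}:  v_{1} + v_{2} + v_{4} = v_{6}  ⟹  sig = (3;(1))

so the primitive-relation signature multiset is
    |P|=2: 10 collections, coeffs (), (), (1), (1), (1), (1), (1,1), (1,1), (1,1), (2)
    |P|=3: 1 collection, coeffs (1)


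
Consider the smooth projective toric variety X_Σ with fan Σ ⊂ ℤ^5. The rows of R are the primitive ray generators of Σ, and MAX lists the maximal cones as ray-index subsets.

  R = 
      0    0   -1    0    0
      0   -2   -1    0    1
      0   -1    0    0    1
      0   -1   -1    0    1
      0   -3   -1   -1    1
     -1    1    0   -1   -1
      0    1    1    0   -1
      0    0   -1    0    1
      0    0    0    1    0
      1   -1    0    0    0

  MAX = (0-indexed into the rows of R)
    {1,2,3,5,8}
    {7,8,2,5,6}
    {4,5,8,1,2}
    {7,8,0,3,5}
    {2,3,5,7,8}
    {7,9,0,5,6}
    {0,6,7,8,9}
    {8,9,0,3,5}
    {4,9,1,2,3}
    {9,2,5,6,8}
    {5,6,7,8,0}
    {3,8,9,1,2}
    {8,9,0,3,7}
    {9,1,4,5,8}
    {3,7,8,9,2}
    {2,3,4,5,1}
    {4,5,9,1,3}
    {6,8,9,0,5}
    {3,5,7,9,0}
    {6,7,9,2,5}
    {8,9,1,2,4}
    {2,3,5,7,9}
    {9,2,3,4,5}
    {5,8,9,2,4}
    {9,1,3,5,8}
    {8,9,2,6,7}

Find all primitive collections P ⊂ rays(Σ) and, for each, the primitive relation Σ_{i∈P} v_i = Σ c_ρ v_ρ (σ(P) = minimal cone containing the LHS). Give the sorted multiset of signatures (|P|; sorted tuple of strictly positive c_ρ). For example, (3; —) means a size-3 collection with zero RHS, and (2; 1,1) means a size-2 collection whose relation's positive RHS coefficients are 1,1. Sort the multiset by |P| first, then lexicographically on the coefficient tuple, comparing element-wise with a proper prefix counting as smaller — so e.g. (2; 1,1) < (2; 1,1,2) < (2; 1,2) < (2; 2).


Δ(Σ) — 10 vertices, 12 min non-faces:

  • {3,6}:  v_{3} + v_{6} = 0  ⟹  sig = (2; —)
  • {0,2}:  v_{0} + v_{2} = v_{3}  ⟹  sig = (2; 1)
  • {0,4}:  v_{0} + v_{4} = v_{1} + v_{3} + v_{5} + v_{9}  ⟹  sig = (2; 1,1,1,1)
  • {1,6}:  v_{1} + v_{6} = v_{2} + v_{5} + v_{8} + v_{9}  ⟹  sig = (2; 1,1,1,1)
  • {0,1}:  v_{0} + v_{1} = 2·v_{3} + v_{5} + v_{8} + v_{9}  ⟹  sig = (2; 1,1,1,2)
  • {4,7}:  v_{4} + v_{7} = v_{2} + 2·v_{3} + v_{5} + v_{9}  ⟹  sig = (2; 1,1,1,2)
  • {4,6}:  v_{4} + v_{6} = 2·v_{2} + 2·v_{5} + v_{8} + 2·v_{9}  ⟹  sig = (2; 1,2,2,2)
  • {1,7}:  v_{1} + v_{7} = 2·v_{3}  ⟹  sig = (2; 2)
  • {3,4,8}:  v_{3} + v_{4} + v_{8} = 2·v_{1}  ⟹  sig = (3; 2)
  • {1,2,5,9}:  v_{1} + v_{2} + v_{5} + v_{9} = v_{4}  ⟹  sig = (4; 1)
  • {5,7,8,9}:  v_{5} + v_{7} + v_{8} + v_{9} = v_{0}  ⟹  sig = (4; 1)
  • {2,3,5,8,9}:  v_{2} + v_{3} + v_{5} + v_{8} + v_{9} = v_{1}  ⟹  sig = (5; 1)

Sorted signature multiset PRS(X):
    (2; —)
    (2; 1)
    (2; 1,1,1,1)
    (2; 1,1,1,1)
    (2; 1,1,1,2)
    (2; 1,1,1,2)
    (2; 1,2,2,2)
    (2; 2)
    (3; 2)
    (4; 1)
    (4; 1)
    (5; 1)


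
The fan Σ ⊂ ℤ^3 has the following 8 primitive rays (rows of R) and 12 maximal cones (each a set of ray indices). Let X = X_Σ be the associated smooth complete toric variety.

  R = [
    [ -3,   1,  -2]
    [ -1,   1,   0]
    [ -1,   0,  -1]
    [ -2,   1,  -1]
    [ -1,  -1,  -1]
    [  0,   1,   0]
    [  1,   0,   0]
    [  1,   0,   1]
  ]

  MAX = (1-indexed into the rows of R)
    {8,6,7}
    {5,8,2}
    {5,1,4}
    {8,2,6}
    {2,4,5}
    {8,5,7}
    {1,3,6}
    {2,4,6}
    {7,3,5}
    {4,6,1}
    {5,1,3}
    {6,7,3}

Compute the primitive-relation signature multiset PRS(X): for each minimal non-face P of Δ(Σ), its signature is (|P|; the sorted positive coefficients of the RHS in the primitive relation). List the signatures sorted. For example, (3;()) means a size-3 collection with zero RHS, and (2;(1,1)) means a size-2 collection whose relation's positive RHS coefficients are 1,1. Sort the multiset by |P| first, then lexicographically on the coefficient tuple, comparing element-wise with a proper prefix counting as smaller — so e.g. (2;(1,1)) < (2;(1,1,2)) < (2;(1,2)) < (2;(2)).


|primitive collections| = 10. Relations:

  • {3,8}:  v_{3} + v_{8} = 0  so sig = (2;())
  • {1,8}:  v_{1} + v_{8} = v_{4}  so sig = (2;(1))
  • {2,3}:  v_{2} + v_{3} = v_{4}  so sig = (2;(1))
  • {2,7}:  v_{2} + v_{7} = v_{6}  so sig = (2;(1))
  • {3,4}:  v_{3} + v_{4} = v_{1}  so sig = (2;(1))
  • {4,8}:  v_{4} + v_{8} = v_{2}  so sig = (2;(1))
  • {5,6}:  v_{5} + v_{6} = v_{3}  so sig = (2;(1))
  • {4,7}:  v_{4} + v_{7} = v_{3} + v_{6}  so sig = (2;(1,1))
  • {1,7}:  v_{1} + v_{7} = 2·v_{3} + v_{6}  so sig = (2;(1,2))
  • {1,2}:  v_{1} + v_{2} = 2·v_{4}  so sig = (2;(2))

Sorted signature multiset PRS(X):
{ (2;()),  (2;(1)) ×6,  (2;(1,1)),  (2;(1,2)),  (2;(2)) }


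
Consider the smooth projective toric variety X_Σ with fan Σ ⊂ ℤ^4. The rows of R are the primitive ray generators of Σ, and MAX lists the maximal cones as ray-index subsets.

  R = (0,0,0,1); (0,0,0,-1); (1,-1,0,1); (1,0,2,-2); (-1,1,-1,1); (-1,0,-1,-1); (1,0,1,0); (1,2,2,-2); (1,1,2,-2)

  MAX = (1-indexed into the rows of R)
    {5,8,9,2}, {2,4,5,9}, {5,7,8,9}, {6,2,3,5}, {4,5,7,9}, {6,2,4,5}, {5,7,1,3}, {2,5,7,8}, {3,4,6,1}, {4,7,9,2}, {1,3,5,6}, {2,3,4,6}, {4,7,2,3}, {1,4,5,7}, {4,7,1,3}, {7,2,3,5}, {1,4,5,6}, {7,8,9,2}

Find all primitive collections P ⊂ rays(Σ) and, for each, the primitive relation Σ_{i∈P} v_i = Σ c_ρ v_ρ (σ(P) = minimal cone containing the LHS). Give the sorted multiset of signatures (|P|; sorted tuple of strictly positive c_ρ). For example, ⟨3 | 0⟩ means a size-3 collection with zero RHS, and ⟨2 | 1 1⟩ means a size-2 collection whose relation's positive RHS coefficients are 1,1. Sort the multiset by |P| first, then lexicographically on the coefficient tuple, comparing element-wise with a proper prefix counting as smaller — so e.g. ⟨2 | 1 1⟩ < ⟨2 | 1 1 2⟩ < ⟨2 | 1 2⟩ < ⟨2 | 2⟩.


12 collections generate NE(X_Σ); each relation:

  • {1,2}:  v_{1} + v_{2} = 0 ; sig = ⟨2 | 0⟩
  • {6,7}:  v_{6} + v_{7} = v_{2} ; sig = ⟨2 | 1⟩
  • {1,8}:  v_{1} + v_{8} = v_{5} + v_{7} + v_{9} ; sig = ⟨2 | 1 1 1⟩
  • {1,9}:  v_{1} + v_{9} = v_{4} + v_{5} + v_{7} ; sig = ⟨2 | 1 1 1⟩
  • {6,8}:  v_{6} + v_{8} = 2·v_{2} + v_{5} + v_{9} ; sig = ⟨2 | 1 1 2⟩
  • {6,9}:  v_{6} + v_{9} = 2·v_{2} + v_{4} + v_{5} ; sig = ⟨2 | 1 1 2⟩
  • {3,9}:  v_{3} + v_{9} = v_{2} + 2·v_{7} ; sig = ⟨2 | 1 2⟩
  • {3,8}:  v_{3} + v_{8} = 2·v_{2} + v_{5} + 3·v_{7} ; sig = ⟨2 | 1 2 3⟩
  • {4,8}:  v_{4} + v_{8} = 2·v_{9} ; sig = ⟨2 | 2⟩
  • {3,4,5}:  v_{3} + v_{4} + v_{5} = v_{7} ; sig = ⟨3 | 1⟩
  • {2,4,5,7}:  v_{2} + v_{4} + v_{5} + v_{7} = v_{9} ; sig = ⟨4 | 1⟩
  • {2,5,7,9}:  v_{2} + v_{5} + v_{7} + v_{9} = v_{8} ; sig = ⟨4 | 1⟩

Hence PRS(X_Σ) =
[⟨2 | 0⟩, ⟨2 | 1⟩, ⟨2 | 1 1 1⟩, ⟨2 | 1 1 1⟩, ⟨2 | 1 1 2⟩, ⟨2 | 1 1 2⟩, ⟨2 | 1 2⟩, ⟨2 | 1 2 3⟩, ⟨2 | 2⟩, ⟨3 | 1⟩, ⟨4 | 1⟩, ⟨4 | 1⟩]


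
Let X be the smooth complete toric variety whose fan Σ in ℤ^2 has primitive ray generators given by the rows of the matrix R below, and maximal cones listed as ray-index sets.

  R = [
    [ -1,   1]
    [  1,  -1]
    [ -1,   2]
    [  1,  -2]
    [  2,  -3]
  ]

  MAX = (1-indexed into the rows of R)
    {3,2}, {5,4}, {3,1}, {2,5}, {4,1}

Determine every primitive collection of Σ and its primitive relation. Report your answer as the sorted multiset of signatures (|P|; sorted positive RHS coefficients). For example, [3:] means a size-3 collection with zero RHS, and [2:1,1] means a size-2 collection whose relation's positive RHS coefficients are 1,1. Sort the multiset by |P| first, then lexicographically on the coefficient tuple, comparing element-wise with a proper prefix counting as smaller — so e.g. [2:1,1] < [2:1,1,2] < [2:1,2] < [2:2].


|primitive collections| = 5. Relations:

  P={1,2}:  v_{1} + v_{2} = 0  →  sig = [2:]
  P={3,4}:  v_{3} + v_{4} = 0  →  sig = [2:]
  P={1,5}:  v_{1} + v_{5} = v_{4}  →  sig = [2:1]
  P={2,4}:  v_{2} + v_{4} = v_{5}  →  sig = [2:1]
  P={3,5}:  v_{3} + v_{5} = v_{2}  →  sig = [2:1]

Sorted signature multiset PRS(X):
    |P|=2: 5 collections, coeffs (), (), (1), (1), (1)


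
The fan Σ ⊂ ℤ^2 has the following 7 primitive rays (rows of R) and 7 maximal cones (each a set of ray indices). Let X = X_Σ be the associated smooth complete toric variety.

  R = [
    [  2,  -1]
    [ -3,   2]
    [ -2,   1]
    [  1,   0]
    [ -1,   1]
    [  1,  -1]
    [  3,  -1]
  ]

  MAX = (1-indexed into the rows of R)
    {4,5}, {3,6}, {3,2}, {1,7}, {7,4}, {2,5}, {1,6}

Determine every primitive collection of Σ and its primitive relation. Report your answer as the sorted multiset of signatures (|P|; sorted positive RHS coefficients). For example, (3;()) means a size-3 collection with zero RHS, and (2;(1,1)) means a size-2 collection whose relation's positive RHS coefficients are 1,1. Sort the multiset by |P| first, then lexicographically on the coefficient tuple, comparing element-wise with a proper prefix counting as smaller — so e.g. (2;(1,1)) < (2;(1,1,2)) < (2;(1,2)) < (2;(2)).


|primitive collections| = 14. Relations:

  P={1,3}:  v_{1} + v_{3} = 0  ⟹  sig = (2;())
  P={5,6}:  v_{5} + v_{6} = 0  ⟹  sig = (2;())
  P={1,2}:  v_{1} + v_{2} = v_{5}  ⟹  sig = (2;(1))
  P={1,4}:  v_{1} + v_{4} = v_{7}  ⟹  sig = (2;(1))
  P={1,5}:  v_{1} + v_{5} = v_{4}  ⟹  sig = (2;(1))
  P={2,6}:  v_{2} + v_{6} = v_{3}  ⟹  sig = (2;(1))
  P={3,4}:  v_{3} + v_{4} = v_{5}  ⟹  sig = (2;(1))
  P={3,5}:  v_{3} + v_{5} = v_{2}  ⟹  sig = (2;(1))
  P={3,7}:  v_{3} + v_{7} = v_{4}  ⟹  sig = (2;(1))
  P={4,6}:  v_{4} + v_{6} = v_{1}  ⟹  sig = (2;(1))
  P={2,7}:  v_{2} + v_{7} = v_{4} + v_{5}  ⟹  sig = (2;(1,1))
  P={2,4}:  v_{2} + v_{4} = 2·v_{5}  ⟹  sig = (2;(2))
  P={5,7}:  v_{5} + v_{7} = 2·v_{4}  ⟹  sig = (2;(2))
  P={6,7}:  v_{6} + v_{7} = 2·v_{1}  ⟹  sig = (2;(2))

so the primitive-relation signature multiset is
    |P|=2: 14 collections, coeffs (), (), (1), (1), (1), (1), (1), (1), (1), (1), (1,1), (2), (2), (2)


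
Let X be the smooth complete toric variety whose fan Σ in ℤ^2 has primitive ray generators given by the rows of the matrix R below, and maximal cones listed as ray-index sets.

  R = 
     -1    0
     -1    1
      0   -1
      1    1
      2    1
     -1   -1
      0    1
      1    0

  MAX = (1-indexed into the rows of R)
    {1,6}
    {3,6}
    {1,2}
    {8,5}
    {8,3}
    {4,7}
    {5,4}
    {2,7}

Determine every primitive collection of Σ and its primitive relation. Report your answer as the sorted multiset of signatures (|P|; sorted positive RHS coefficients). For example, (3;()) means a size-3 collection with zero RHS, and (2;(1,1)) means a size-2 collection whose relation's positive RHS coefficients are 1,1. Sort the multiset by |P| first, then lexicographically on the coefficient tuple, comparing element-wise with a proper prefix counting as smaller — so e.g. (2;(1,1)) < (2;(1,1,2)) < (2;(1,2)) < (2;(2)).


20 minimal non-faces of Δ(Σ) (on 8 rays):

  • {1,8}:  v_{1} + v_{8} = 0  →  sig = (2;())
  • {3,7}:  v_{3} + v_{7} = 0  →  sig = (2;())
  • {4,6}:  v_{4} + v_{6} = 0  →  sig = (2;())
  • {1,3}:  v_{1} + v_{3} = v_{6}  →  sig = (2;(1))
  • {1,4}:  v_{1} + v_{4} = v_{7}  →  sig = (2;(1))
  • {1,5}:  v_{1} + v_{5} = v_{4}  →  sig = (2;(1))
  • {1,7}:  v_{1} + v_{7} = v_{2}  →  sig = (2;(1))
  • {2,3}:  v_{2} + v_{3} = v_{1}  →  sig = (2;(1))
  • {2,8}:  v_{2} + v_{8} = v_{7}  →  sig = (2;(1))
  • {3,4}:  v_{3} + v_{4} = v_{8}  →  sig = (2;(1))
  • {4,8}:  v_{4} + v_{8} = v_{5}  →  sig = (2;(1))
  • {5,6}:  v_{5} + v_{6} = v_{8}  →  sig = (2;(1))
  • {6,7}:  v_{6} + v_{7} = v_{1}  →  sig = (2;(1))
  • {6,8}:  v_{6} + v_{8} = v_{3}  →  sig = (2;(1))
  • {7,8}:  v_{7} + v_{8} = v_{4}  →  sig = (2;(1))
  • {2,5}:  v_{2} + v_{5} = v_{4} + v_{7}  →  sig = (2;(1,1))
  • {2,4}:  v_{2} + v_{4} = 2·v_{7}  →  sig = (2;(2))
  • {2,6}:  v_{2} + v_{6} = 2·v_{1}  →  sig = (2;(2))
  • {3,5}:  v_{3} + v_{5} = 2·v_{8}  →  sig = (2;(2))
  • {5,7}:  v_{5} + v_{7} = 2·v_{4}  →  sig = (2;(2))

Hence PRS(X_Σ) =
{ (2;()) ×3,  (2;(1)) ×12,  (2;(1,1)),  (2;(2)) ×4 }


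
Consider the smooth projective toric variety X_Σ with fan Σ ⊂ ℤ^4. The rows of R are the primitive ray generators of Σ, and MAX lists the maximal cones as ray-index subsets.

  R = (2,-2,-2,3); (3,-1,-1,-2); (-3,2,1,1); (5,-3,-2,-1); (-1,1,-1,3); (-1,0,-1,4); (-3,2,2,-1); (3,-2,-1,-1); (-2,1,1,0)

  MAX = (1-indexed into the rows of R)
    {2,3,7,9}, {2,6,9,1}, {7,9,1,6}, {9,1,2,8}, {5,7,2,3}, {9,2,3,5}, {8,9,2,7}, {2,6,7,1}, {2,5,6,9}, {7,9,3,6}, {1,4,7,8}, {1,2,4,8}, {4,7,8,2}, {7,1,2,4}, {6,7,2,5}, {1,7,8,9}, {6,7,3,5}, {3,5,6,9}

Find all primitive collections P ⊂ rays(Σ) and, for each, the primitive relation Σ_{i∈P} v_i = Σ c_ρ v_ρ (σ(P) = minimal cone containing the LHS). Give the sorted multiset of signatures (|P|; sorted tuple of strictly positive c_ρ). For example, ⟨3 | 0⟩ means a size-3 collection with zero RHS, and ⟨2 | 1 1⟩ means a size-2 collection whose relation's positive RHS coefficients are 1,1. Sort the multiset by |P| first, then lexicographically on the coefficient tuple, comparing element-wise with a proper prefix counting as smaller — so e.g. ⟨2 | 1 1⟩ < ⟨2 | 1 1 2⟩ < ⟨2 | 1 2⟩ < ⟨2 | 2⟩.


Primitive collections (14):

  {3,8}:  v_{3} + v_{8} = 0 ; sig = ⟨2 | 0⟩
  {1,3}:  v_{1} + v_{3} = v_{6} ; sig = ⟨2 | 1⟩
  {4,9}:  v_{4} + v_{9} = v_{8} ; sig = ⟨2 | 1⟩
  {6,8}:  v_{6} + v_{8} = v_{1} ; sig = ⟨2 | 1⟩
  {5,8}:  v_{5} + v_{8} = v_{2} + v_{6} ; sig = ⟨2 | 1 1⟩
  {3,4}:  v_{3} + v_{4} = v_{1} + v_{2} + v_{7} ; sig = ⟨2 | 1 1 1⟩
  {4,5}:  v_{4} + v_{5} = v_{1} + 2·v_{2} + v_{6} + v_{7} ; sig = ⟨2 | 1 1 1 2⟩
  {4,6}:  v_{4} + v_{6} = 2·v_{1} + v_{2} + v_{7} ; sig = ⟨2 | 1 1 2⟩
  {1,5}:  v_{1} + v_{5} = v_{2} + 2·v_{6} ; sig = ⟨2 | 1 2⟩
  {2,3,6}:  v_{2} + v_{3} + v_{6} = v_{5} ; sig = ⟨3 | 1⟩
  {5,7,9}:  v_{5} + v_{7} + v_{9} = 2·v_{3} ; sig = ⟨3 | 2⟩
  {1,2,7,9}:  v_{1} + v_{2} + v_{7} + v_{9} = 0 ; sig = ⟨4 | 0⟩
  {1,2,7,8}:  v_{1} + v_{2} + v_{7} + v_{8} = v_{4} ; sig = ⟨4 | 1⟩
  {2,6,7,9}:  v_{2} + v_{6} + v_{7} + v_{9} = v_{3} ; sig = ⟨4 | 1⟩

Hence PRS(X_Σ) =
[⟨2 | 0⟩, ⟨2 | 1⟩, ⟨2 | 1⟩, ⟨2 | 1⟩, ⟨2 | 1 1⟩, ⟨2 | 1 1 1⟩, ⟨2 | 1 1 1 2⟩, ⟨2 | 1 1 2⟩, ⟨2 | 1 2⟩, ⟨3 | 1⟩, ⟨3 | 2⟩, ⟨4 | 0⟩, ⟨4 | 1⟩, ⟨4 | 1⟩]


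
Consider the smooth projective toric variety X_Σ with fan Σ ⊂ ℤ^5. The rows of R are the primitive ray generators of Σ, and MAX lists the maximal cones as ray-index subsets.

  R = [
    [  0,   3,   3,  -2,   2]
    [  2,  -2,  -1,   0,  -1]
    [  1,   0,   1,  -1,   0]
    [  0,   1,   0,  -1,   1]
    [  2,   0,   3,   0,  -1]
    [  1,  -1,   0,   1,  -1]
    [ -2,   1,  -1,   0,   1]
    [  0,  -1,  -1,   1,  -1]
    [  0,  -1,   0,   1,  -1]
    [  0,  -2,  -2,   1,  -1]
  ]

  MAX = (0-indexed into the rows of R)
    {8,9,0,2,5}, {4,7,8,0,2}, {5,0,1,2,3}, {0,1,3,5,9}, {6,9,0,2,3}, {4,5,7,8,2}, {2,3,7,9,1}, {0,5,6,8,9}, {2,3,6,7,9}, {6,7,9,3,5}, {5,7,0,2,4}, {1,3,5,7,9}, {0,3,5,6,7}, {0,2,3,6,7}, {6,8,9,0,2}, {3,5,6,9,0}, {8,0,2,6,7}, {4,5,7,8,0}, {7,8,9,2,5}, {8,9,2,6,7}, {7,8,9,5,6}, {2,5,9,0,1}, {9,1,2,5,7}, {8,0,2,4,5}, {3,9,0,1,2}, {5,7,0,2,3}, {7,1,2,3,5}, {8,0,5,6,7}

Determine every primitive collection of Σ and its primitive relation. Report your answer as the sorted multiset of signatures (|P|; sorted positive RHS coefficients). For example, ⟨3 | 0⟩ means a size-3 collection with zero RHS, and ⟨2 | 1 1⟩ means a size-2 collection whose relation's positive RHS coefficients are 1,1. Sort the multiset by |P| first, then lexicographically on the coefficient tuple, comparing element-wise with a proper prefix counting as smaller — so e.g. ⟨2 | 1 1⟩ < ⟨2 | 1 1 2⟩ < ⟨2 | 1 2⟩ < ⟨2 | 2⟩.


12 minimal non-faces of Δ(Σ) (on 10 rays):

  P={3,8}:  v_{3} + v_{8} = 0  ⟹  sig = ⟨2 | 0⟩
  P={1,6}:  v_{1} + v_{6} = v_{3} + v_{9}  ⟹  sig = ⟨2 | 1 1⟩
  P={1,8}:  v_{1} + v_{8} = v_{2} + v_{5} + v_{9}  ⟹  sig = ⟨2 | 1 1 1⟩
  P={4,6}:  v_{4} + v_{6} = v_{0} + v_{7} + v_{8}  ⟹  sig = ⟨2 | 1 1 1⟩
  P={4,9}:  v_{4} + v_{9} = v_{2} + v_{5} + v_{8}  ⟹  sig = ⟨2 | 1 1 1⟩
  P={3,4}:  v_{3} + v_{4} = v_{0} + v_{2} + v_{5} + v_{7}  ⟹  sig = ⟨2 | 1 1 1 1⟩
  P={1,4}:  v_{1} + v_{4} = 2·v_{2} + 2·v_{5}  ⟹  sig = ⟨2 | 2 2⟩
  P={0,7,9}:  v_{0} + v_{7} + v_{9} = 0  ⟹  sig = ⟨3 | 0⟩
  P={2,5,6}:  v_{2} + v_{5} + v_{6} = 0  ⟹  sig = ⟨3 | 0⟩
  P={0,1,7}:  v_{0} + v_{1} + v_{7} = v_{2} + v_{3} + v_{5}  ⟹  sig = ⟨3 | 1 1 1⟩
  P={2,3,5,9}:  v_{2} + v_{3} + v_{5} + v_{9} = v_{1}  ⟹  sig = ⟨4 | 1⟩
  P={0,2,5,7,8}:  v_{0} + v_{2} + v_{5} + v_{7} + v_{8} = v_{4}  ⟹  sig = ⟨5 | 1⟩

Hence PRS(X_Σ) =
    |P|=2: 7 collections, coeffs (), (1,1), (1,1,1), (1,1,1), (1,1,1), (1,1,1,1), (2,2)
    |P|=3: 3 collections, coeffs (), (), (1,1,1)
    |P|=4: 1 collection, coeffs (1)
    |P|=5: 1 collection, coeffs (1)


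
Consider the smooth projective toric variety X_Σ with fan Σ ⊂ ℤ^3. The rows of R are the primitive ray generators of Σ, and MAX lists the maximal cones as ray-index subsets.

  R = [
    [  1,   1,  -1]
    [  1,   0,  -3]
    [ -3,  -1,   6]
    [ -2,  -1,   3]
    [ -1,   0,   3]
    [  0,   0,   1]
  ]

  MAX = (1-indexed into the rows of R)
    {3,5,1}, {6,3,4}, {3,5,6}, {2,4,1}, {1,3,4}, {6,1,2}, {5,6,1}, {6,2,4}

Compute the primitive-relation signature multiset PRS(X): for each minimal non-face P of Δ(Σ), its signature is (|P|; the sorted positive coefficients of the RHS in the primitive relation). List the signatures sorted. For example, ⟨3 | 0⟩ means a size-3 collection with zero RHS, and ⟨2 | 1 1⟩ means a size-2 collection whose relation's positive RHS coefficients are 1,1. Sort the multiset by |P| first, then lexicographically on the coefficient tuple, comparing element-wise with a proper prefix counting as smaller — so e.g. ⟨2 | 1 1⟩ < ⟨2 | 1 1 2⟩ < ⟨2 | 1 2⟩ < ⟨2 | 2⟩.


5 collections generate NE(X_Σ); each relation:

  {2,5}:  v_{2} + v_{5} = 0  ⟹  sig = ⟨2 | 0⟩
  {2,3}:  v_{2} + v_{3} = v_{4}  ⟹  sig = ⟨2 | 1⟩
  {4,5}:  v_{4} + v_{5} = v_{3}  ⟹  sig = ⟨2 | 1⟩
  {1,4,6}:  v_{1} + v_{4} + v_{6} = v_{5}  ⟹  sig = ⟨3 | 1⟩
  {1,3,6}:  v_{1} + v_{3} + v_{6} = 2·v_{5}  ⟹  sig = ⟨3 | 2⟩

Signatures (|P|; sorted positive RHS coefficients), sorted:
    |P|=2: 3 collections, coeffs (), (1), (1)
    |P|=3: 2 collections, coeffs (1), (2)


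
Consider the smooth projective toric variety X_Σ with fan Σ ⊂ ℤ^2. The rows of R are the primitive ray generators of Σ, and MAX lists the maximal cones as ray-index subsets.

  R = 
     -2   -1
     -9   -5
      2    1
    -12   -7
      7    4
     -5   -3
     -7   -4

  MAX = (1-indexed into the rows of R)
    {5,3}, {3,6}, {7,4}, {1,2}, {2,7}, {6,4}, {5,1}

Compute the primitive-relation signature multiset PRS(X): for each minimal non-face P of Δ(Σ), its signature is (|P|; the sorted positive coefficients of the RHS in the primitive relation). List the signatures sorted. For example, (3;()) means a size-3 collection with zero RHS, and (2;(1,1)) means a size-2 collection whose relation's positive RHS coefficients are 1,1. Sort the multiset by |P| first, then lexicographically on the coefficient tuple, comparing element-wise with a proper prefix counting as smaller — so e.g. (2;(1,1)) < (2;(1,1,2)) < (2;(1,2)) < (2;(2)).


Σ has 14 primitive collections:

  {1,3}:  v_{1} + v_{3} = 0 — sig = (2;())
  {5,7}:  v_{5} + v_{7} = 0 — sig = (2;())
  {1,6}:  v_{1} + v_{6} = v_{7} — sig = (2;(1))
  {1,7}:  v_{1} + v_{7} = v_{2} — sig = (2;(1))
  {2,3}:  v_{2} + v_{3} = v_{7} — sig = (2;(1))
  {2,5}:  v_{2} + v_{5} = v_{1} — sig = (2;(1))
  {3,7}:  v_{3} + v_{7} = v_{6} — sig = (2;(1))
  {4,5}:  v_{4} + v_{5} = v_{6} — sig = (2;(1))
  {5,6}:  v_{5} + v_{6} = v_{3} — sig = (2;(1))
  {6,7}:  v_{6} + v_{7} = v_{4} — sig = (2;(1))
  {1,4}:  v_{1} + v_{4} = 2·v_{7} — sig = (2;(2))
  {2,6}:  v_{2} + v_{6} = 2·v_{7} — sig = (2;(2))
  {3,4}:  v_{3} + v_{4} = 2·v_{6} — sig = (2;(2))
  {2,4}:  v_{2} + v_{4} = 3·v_{7} — sig = (2;(3))

Signatures (|P|; sorted positive RHS coefficients), sorted:
{ (2;()) ×2,  (2;(1)) ×8,  (2;(2)) ×3,  (2;(3)) }


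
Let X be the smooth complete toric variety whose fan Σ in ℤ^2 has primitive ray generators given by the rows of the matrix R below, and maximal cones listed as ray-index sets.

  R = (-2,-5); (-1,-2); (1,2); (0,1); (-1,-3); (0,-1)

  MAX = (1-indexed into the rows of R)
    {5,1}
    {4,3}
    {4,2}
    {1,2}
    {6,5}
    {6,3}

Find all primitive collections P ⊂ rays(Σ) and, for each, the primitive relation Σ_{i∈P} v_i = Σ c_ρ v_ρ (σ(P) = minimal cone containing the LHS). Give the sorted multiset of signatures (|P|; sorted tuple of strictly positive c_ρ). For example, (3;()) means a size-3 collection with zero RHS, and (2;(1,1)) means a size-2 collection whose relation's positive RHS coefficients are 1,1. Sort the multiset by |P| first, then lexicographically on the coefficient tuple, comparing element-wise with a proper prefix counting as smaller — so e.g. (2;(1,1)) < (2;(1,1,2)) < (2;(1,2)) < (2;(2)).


Δ(Σ) — 6 vertices, 9 min non-faces:

  P={2,3}:  v_{2} + v_{3} = 0  →  sig = (2;())
  P={4,6}:  v_{4} + v_{6} = 0  →  sig = (2;())
  P={1,3}:  v_{1} + v_{3} = v_{5}  →  sig = (2;(1))
  P={2,5}:  v_{2} + v_{5} = v_{1}  →  sig = (2;(1))
  P={2,6}:  v_{2} + v_{6} = v_{5}  →  sig = (2;(1))
  P={3,5}:  v_{3} + v_{5} = v_{6}  →  sig = (2;(1))
  P={4,5}:  v_{4} + v_{5} = v_{2}  →  sig = (2;(1))
  P={1,4}:  v_{1} + v_{4} = 2·v_{2}  →  sig = (2;(2))
  P={1,6}:  v_{1} + v_{6} = 2·v_{5}  →  sig = (2;(2))

Sorted signature multiset PRS(X):
[(2;()), (2;()), (2;(1)), (2;(1)), (2;(1)), (2;(1)), (2;(1)), (2;(2)), (2;(2))]


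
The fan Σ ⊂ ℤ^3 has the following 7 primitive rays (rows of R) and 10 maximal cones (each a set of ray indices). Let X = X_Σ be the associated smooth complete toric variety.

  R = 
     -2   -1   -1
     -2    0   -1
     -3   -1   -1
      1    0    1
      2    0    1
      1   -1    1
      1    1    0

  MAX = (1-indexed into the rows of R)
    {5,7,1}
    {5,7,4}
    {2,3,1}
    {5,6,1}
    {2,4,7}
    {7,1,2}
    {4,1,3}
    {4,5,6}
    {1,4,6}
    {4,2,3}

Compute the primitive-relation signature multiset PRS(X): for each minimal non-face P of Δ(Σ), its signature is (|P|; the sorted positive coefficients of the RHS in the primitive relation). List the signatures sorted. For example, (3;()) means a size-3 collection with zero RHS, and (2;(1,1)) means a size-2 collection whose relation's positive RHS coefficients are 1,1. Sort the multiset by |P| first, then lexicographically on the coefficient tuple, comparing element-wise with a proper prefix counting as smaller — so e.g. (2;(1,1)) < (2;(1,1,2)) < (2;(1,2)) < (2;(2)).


The 9 primitive collections of Σ (r=7, n=3):

  P={2,5}:  v_{2} + v_{5} = 0  ⟹  sig = (2;())
  P={3,7}:  v_{3} + v_{7} = v_{2}  ⟹  sig = (2;(1))
  P={6,7}:  v_{6} + v_{7} = v_{5}  ⟹  sig = (2;(1))
  P={2,6}:  v_{2} + v_{6} = v_{1} + v_{4}  ⟹  sig = (2;(1,1))
  P={3,5}:  v_{3} + v_{5} = v_{1} + v_{4}  ⟹  sig = (2;(1,1))
  P={3,6}:  v_{3} + v_{6} = 2·v_{1} + 2·v_{4}  ⟹  sig = (2;(2,2))
  P={1,4,7}:  v_{1} + v_{4} + v_{7} = 0  ⟹  sig = (3;())
  P={1,2,4}:  v_{1} + v_{2} + v_{4} = v_{3}  ⟹  sig = (3;(1))
  P={1,4,5}:  v_{1} + v_{4} + v_{5} = v_{6}  ⟹  sig = (3;(1))

Sorted signature multiset PRS(X):
    |P|=2: 6 collections, coeffs (), (1), (1), (1,1), (1,1), (2,2)
    |P|=3: 3 collections, coeffs (), (1), (1)


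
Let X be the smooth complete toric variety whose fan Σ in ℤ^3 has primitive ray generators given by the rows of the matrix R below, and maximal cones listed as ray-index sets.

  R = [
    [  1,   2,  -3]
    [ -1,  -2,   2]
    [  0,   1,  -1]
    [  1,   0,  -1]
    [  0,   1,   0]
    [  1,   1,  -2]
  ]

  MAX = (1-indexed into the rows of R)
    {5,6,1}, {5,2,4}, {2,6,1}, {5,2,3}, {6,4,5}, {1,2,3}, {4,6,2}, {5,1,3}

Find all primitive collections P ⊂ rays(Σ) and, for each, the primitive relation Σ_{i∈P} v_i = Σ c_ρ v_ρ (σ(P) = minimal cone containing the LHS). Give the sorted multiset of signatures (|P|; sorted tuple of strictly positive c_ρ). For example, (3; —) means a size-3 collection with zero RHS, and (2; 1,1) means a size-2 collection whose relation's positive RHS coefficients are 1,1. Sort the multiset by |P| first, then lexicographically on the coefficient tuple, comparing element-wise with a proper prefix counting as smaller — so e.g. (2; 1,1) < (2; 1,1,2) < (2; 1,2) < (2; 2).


The 5 primitive collections of Σ (r=6, n=3):

  P = {3,4}:  v_{3} + v_{4} = v_{6}  ⟹  sig = (2; 1)
  P = {3,6}:  v_{3} + v_{6} = v_{1}  ⟹  sig = (2; 1)
  P = {1,4}:  v_{1} + v_{4} = 2·v_{6}  ⟹  sig = (2; 2)
  P = {2,5,6}:  v_{2} + v_{5} + v_{6} = 0  ⟹  sig = (3; —)
  P = {1,2,5}:  v_{1} + v_{2} + v_{5} = v_{3}  ⟹  sig = (3; 1)

Sorted signature multiset PRS(X):
{ (2; 1) ×2,  (2; 2),  (3; —),  (3; 1) }


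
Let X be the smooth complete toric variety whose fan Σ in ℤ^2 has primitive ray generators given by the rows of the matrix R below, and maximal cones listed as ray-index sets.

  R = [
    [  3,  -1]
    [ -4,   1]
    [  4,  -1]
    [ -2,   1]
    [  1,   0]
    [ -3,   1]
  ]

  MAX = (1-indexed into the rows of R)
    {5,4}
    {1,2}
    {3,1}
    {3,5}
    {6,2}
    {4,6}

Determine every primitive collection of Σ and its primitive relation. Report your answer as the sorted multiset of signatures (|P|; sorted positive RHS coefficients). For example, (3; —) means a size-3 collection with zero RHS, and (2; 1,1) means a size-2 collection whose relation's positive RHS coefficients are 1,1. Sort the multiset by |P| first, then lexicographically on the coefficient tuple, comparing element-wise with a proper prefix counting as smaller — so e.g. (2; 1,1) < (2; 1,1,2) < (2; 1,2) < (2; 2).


Minimal non-faces — 9 found among 6 rays, 6 max cones:

  {1,6}:  v_{1} + v_{6} = 0  ⟹  sig = (2; —)
  {2,3}:  v_{2} + v_{3} = 0  ⟹  sig = (2; —)
  {1,4}:  v_{1} + v_{4} = v_{5}  ⟹  sig = (2; 1)
  {1,5}:  v_{1} + v_{5} = v_{3}  ⟹  sig = (2; 1)
  {2,5}:  v_{2} + v_{5} = v_{6}  ⟹  sig = (2; 1)
  {3,6}:  v_{3} + v_{6} = v_{5}  ⟹  sig = (2; 1)
  {5,6}:  v_{5} + v_{6} = v_{4}  ⟹  sig = (2; 1)
  {2,4}:  v_{2} + v_{4} = 2·v_{6}  ⟹  sig = (2; 2)
  {3,4}:  v_{3} + v_{4} = 2·v_{5}  ⟹  sig = (2; 2)

Sorted signature multiset PRS(X):
{ (2; —) ×2,  (2; 1) ×5,  (2; 2) ×2 }


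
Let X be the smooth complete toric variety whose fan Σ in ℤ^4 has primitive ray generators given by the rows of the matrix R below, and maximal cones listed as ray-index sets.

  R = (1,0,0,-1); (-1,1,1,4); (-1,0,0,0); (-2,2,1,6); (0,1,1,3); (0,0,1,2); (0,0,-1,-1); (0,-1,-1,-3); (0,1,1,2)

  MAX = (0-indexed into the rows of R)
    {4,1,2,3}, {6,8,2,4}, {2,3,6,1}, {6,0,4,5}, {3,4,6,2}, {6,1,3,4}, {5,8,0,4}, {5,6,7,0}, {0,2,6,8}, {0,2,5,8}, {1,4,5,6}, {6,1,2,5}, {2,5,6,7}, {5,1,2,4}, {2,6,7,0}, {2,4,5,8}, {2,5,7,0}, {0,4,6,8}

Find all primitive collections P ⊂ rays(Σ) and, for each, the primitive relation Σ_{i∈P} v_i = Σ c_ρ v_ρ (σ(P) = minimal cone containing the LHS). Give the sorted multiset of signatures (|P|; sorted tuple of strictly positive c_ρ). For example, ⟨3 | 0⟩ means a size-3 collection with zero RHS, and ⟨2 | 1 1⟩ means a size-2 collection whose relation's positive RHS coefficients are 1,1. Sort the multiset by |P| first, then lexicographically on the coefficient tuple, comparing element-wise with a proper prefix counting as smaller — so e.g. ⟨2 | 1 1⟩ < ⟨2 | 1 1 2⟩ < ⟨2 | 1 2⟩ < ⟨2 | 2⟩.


Primitive collections (14):

  P = {4,7}:  v_{4} + v_{7} = 0  →  sig = ⟨2 | 0⟩
  P = {0,1}:  v_{0} + v_{1} = v_{4}  →  sig = ⟨2 | 1⟩
  P = {7,8}:  v_{7} + v_{8} = v_{0} + v_{2}  →  sig = ⟨2 | 1 1⟩
  P = {1,7}:  v_{1} + v_{7} = v_{2} + v_{5} + v_{6}  →  sig = ⟨2 | 1 1 1⟩
  P = {3,7}:  v_{3} + v_{7} = v_{1} + v_{2} + v_{6}  →  sig = ⟨2 | 1 1 1⟩
  P = {0,3}:  v_{0} + v_{3} = v_{2} + 2·v_{4} + v_{6}  →  sig = ⟨2 | 1 1 2⟩
  P = {1,8}:  v_{1} + v_{8} = v_{2} + 2·v_{4}  →  sig = ⟨2 | 1 2⟩
  P = {3,8}:  v_{3} + v_{8} = 2·v_{2} + 3·v_{4} + v_{6}  →  sig = ⟨2 | 1 2 3⟩
  P = {3,5}:  v_{3} + v_{5} = 2·v_{1}  →  sig = ⟨2 | 2⟩
  P = {0,2,4}:  v_{0} + v_{2} + v_{4} = v_{8}  →  sig = ⟨3 | 1⟩
  P = {5,6,8}:  v_{5} + v_{6} + v_{8} = v_{4}  →  sig = ⟨3 | 1⟩
  P = {0,2,5,6}:  v_{0} + v_{2} + v_{5} + v_{6} = 0  →  sig = ⟨4 | 0⟩
  P = {1,2,4,6}:  v_{1} + v_{2} + v_{4} + v_{6} = v_{3}  →  sig = ⟨4 | 1⟩
  P = {2,4,5,6}:  v_{2} + v_{4} + v_{5} + v_{6} = v_{1}  →  sig = ⟨4 | 1⟩

so the primitive-relation signature multiset is
[⟨2 | 0⟩, ⟨2 | 1⟩, ⟨2 | 1 1⟩, ⟨2 | 1 1 1⟩, ⟨2 | 1 1 1⟩, ⟨2 | 1 1 2⟩, ⟨2 | 1 2⟩, ⟨2 | 1 2 3⟩, ⟨2 | 2⟩, ⟨3 | 1⟩, ⟨3 | 1⟩, ⟨4 | 0⟩, ⟨4 | 1⟩, ⟨4 | 1⟩]


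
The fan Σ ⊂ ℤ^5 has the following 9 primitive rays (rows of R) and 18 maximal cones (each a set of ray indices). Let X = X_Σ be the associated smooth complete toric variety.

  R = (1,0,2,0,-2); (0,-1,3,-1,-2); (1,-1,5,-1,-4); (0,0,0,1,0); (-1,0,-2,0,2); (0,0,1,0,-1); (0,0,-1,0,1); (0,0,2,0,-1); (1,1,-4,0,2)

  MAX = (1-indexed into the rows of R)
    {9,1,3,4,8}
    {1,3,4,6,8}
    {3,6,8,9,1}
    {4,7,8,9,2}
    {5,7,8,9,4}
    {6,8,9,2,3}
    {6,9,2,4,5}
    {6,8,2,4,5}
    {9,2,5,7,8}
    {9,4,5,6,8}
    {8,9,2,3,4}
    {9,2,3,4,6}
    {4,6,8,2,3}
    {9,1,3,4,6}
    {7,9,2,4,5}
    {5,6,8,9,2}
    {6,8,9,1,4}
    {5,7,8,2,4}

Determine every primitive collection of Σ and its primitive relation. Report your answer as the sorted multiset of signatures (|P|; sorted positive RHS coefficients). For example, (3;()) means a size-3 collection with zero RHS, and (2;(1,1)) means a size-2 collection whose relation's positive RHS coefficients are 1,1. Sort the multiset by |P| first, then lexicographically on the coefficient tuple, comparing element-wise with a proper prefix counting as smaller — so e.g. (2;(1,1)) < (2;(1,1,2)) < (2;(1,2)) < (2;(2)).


The 9 primitive collections of Σ (r=9, n=5):

  P={1,5}:  v_{1} + v_{5} = 0 — sig = (2;())
  P={6,7}:  v_{6} + v_{7} = 0 — sig = (2;())
  P={1,2}:  v_{1} + v_{2} = v_{3} — sig = (2;(1))
  P={3,5}:  v_{3} + v_{5} = v_{2} — sig = (2;(1))
  P={1,7}:  v_{1} + v_{7} = v_{2} + v_{4} + v_{8} + v_{9} — sig = (2;(1,1,1,1))
  P={3,7}:  v_{3} + v_{7} = 2·v_{2} + v_{4} + v_{8} + v_{9} — sig = (2;(1,1,1,2))
  P={2,4,5,8,9}:  v_{2} + v_{4} + v_{5} + v_{8} + v_{9} = v_{7} — sig = (5;(1))
  P={2,4,6,8,9}:  v_{2} + v_{4} + v_{6} + v_{8} + v_{9} = v_{1} — sig = (5;(1))
  P={3,4,6,8,9}:  v_{3} + v_{4} + v_{6} + v_{8} + v_{9} = 2·v_{1} — sig = (5;(2))

Signatures (|P|; sorted positive RHS coefficients), sorted:
    |P|=2: 6 collections, coeffs (), (), (1), (1), (1,1,1,1), (1,1,1,2)
    |P|=5: 3 collections, coeffs (1), (1), (2)


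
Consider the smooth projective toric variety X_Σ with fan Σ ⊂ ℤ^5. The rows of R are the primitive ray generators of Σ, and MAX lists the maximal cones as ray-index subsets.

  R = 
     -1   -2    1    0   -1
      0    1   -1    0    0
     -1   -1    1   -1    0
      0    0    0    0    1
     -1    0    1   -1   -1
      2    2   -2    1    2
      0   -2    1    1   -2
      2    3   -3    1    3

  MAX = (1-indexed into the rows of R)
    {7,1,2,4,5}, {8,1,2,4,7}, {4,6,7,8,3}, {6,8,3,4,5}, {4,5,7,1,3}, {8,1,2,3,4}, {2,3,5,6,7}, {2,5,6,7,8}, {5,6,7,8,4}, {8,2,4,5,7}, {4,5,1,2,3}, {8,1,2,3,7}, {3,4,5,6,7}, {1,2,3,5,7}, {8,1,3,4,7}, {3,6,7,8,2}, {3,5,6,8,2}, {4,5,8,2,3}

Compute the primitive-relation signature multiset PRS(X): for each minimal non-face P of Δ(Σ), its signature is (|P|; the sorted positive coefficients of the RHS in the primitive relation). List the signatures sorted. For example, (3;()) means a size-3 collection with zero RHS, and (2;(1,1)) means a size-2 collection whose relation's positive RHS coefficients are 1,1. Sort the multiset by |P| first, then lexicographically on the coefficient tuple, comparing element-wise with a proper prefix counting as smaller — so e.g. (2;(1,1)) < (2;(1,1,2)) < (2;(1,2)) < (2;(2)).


Σ has 5 primitive collections:

  • {1,6}:  v_{1} + v_{6} = v_{3} + v_{7} + v_{8} — sig = (2;(1,1,1))
  • {2,4,6}:  v_{2} + v_{4} + v_{6} = v_{8} — sig = (3;(1))
  • {1,5,8}:  v_{1} + v_{5} + v_{8} = v_{2} + v_{4} — sig = (3;(1,1))
  • {3,5,7,8}:  v_{3} + v_{5} + v_{7} + v_{8} = 0 — sig = (4;())
  • {2,3,4,7}:  v_{2} + v_{3} + v_{4} + v_{7} = v_{1} — sig = (4;(1))

Sorted signature multiset PRS(X):
[(2;(1,1,1)), (3;(1)), (3;(1,1)), (4;()), (4;(1))]


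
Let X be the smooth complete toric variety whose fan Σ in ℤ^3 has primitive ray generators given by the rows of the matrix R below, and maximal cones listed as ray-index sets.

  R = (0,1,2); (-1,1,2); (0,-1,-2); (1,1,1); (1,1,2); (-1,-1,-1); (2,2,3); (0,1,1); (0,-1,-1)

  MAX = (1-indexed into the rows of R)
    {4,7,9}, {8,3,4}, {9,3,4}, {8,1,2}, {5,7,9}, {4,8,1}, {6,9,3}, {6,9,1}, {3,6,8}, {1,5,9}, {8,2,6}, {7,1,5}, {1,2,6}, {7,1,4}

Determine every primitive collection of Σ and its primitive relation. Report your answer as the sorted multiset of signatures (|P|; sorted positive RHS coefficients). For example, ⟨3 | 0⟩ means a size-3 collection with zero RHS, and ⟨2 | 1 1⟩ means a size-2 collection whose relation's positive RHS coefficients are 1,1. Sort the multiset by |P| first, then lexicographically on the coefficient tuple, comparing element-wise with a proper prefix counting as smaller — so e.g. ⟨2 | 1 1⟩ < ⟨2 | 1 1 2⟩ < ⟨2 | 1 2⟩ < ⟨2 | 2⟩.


The 18 primitive collections of Σ (r=9, n=3):

  P = {1,3}:  v_{1} + v_{3} = 0  ⇒ sig = ⟨2 | 0⟩
  P = {4,6}:  v_{4} + v_{6} = 0  ⇒ sig = ⟨2 | 0⟩
  P = {8,9}:  v_{8} + v_{9} = 0  ⇒ sig = ⟨2 | 0⟩
  P = {4,5}:  v_{4} + v_{5} = v_{7}  ⇒ sig = ⟨2 | 1⟩
  P = {6,7}:  v_{6} + v_{7} = v_{5}  ⇒ sig = ⟨2 | 1⟩
  P = {2,3}:  v_{2} + v_{3} = v_{6} + v_{8}  ⇒ sig = ⟨2 | 1 1⟩
  P = {2,4}:  v_{2} + v_{4} = v_{1} + v_{8}  ⇒ sig = ⟨2 | 1 1⟩
  P = {2,9}:  v_{2} + v_{9} = v_{1} + v_{6}  ⇒ sig = ⟨2 | 1 1⟩
  P = {3,5}:  v_{3} + v_{5} = v_{4} + v_{9}  ⇒ sig = ⟨2 | 1 1⟩
  P = {5,6}:  v_{5} + v_{6} = v_{1} + v_{9}  ⇒ sig = ⟨2 | 1 1⟩
  P = {5,8}:  v_{5} + v_{8} = v_{1} + v_{4}  ⇒ sig = ⟨2 | 1 1⟩
  P = {2,7}:  v_{2} + v_{7} = 2·v_{1} + v_{4}  ⇒ sig = ⟨2 | 1 2⟩
  P = {3,7}:  v_{3} + v_{7} = 2·v_{4} + v_{9}  ⇒ sig = ⟨2 | 1 2⟩
  P = {7,8}:  v_{7} + v_{8} = v_{1} + 2·v_{4}  ⇒ sig = ⟨2 | 1 2⟩
  P = {2,5}:  v_{2} + v_{5} = 2·v_{1}  ⇒ sig = ⟨2 | 2⟩
  P = {1,4,9}:  v_{1} + v_{4} + v_{9} = v_{5}  ⇒ sig = ⟨3 | 1⟩
  P = {1,6,8}:  v_{1} + v_{6} + v_{8} = v_{2}  ⇒ sig = ⟨3 | 1⟩
  P = {1,7,9}:  v_{1} + v_{7} + v_{9} = 2·v_{5}  ⇒ sig = ⟨3 | 2⟩

Hence PRS(X_Σ) =
{ ⟨2 | 0⟩ ×3,  ⟨2 | 1⟩ ×2,  ⟨2 | 1 1⟩ ×6,  ⟨2 | 1 2⟩ ×3,  ⟨2 | 2⟩,  ⟨3 | 1⟩ ×2,  ⟨3 | 2⟩ }
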